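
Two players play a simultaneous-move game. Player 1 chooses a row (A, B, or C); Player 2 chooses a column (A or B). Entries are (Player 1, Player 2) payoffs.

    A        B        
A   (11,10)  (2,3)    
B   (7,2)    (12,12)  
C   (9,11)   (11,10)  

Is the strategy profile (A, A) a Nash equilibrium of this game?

Holding Player 2 at A: Player 1 gets 11 from A, versus 7 from B, 9 from C. No profitable deviation for Player 1.
Holding Player 1 at A: Player 2 gets 10 from A, versus 3 from B. No profitable deviation for Player 2 either.

Yes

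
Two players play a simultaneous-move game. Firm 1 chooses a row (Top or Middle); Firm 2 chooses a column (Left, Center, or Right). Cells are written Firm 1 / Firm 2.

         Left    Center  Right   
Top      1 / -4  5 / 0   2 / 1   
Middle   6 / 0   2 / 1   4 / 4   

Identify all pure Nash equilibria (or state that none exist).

Check mutual best responses: a cell is a NE iff neither player can gain by unilaterally deviating.
Firm 1's best responses — vs Left: Middle (payoff 6); vs Center: Top (payoff 5); vs Right: Middle (payoff 4).
Firm 2's best responses — vs Top: Right (payoff 1); vs Middle: Right (payoff 4).
The only mutual best response is (Middle, Right); neither player gains by switching there.

(Middle, Right)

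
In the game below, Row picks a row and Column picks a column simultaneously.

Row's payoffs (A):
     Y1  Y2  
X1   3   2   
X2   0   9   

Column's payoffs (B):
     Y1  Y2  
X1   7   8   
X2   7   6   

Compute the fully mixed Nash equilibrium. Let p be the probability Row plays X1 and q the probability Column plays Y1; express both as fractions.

p = 1/2, q = 7/10

In a mixed NE each player is indifferent between their pure strategies, so the opponent's mix sets the indifference.
Column indifferent between Y1 and Y2: p·7 + (1−p)·7 = p·8 + (1−p)·6 ⟹ 7 + 0p = 6 + 2p ⟹ p = 1/2.
Row indifferent between X1 and X2: q·3 + (1−q)·2 = q·0 + (1−q)·9 ⟹ 2 + 1q = 9 + (-9)q ⟹ q = 7/10.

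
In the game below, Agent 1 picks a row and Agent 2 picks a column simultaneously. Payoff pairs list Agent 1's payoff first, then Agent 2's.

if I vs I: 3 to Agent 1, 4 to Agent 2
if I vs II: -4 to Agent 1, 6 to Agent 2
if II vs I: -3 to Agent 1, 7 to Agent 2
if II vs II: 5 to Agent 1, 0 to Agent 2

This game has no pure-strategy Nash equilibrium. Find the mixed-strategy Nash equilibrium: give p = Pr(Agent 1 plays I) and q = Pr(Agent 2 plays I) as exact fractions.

p = 7/9, q = 3/5

In a mixed NE each player is indifferent between their pure strategies, so the opponent's mix sets the indifference.
Agent 2 indifferent between I and II: p·4 + (1−p)·7 = p·6 + (1−p)·0 ⟹ 7 + (-3)p = 0 + 6p ⟹ p = 7/9.
Agent 1 indifferent between I and II: q·3 + (1−q)·(-4) = q·(-3) + (1−q)·5 ⟹ (-4) + 7q = 5 + (-8)q ⟹ q = 3/5.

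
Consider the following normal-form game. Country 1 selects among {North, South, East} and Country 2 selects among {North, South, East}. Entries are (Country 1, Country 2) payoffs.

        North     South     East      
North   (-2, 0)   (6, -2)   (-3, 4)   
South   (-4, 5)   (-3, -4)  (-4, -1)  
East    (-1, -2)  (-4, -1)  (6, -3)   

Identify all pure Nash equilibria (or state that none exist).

None

A profile is a Nash equilibrium when each player is best-responding to the other.
Country 1's best responses — vs North: East (payoff -1); vs South: North (payoff 6); vs East: East (payoff 6).
Country 2's best responses — vs North: East (payoff 4); vs South: North (payoff 5); vs East: South (payoff -1).
No cell has both players best-responding. For instance, Country 1's best reply to East is East, but against East Country 2 prefers South over East.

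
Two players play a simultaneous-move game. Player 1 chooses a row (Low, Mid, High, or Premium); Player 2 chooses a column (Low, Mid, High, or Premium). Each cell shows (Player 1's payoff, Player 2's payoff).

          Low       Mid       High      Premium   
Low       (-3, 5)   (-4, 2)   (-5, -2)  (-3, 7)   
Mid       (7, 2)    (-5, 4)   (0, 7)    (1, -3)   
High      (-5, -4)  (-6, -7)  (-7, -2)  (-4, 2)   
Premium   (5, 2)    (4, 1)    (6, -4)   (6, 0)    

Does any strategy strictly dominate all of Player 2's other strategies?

None

A strategy is strictly dominant if it gives Player 2 a strictly higher payoff than every other strategy, against every choice by the opponent.
Low is not dominant: against Low, Premium gives 7 > 5.
Mid is not dominant: against Low, Low gives 5 > 2.
High is not dominant: against Low, Low gives 5 > -2.
Premium is not dominant: against Mid, Low gives 2 > -3.
No single strategy is best against every opponent action.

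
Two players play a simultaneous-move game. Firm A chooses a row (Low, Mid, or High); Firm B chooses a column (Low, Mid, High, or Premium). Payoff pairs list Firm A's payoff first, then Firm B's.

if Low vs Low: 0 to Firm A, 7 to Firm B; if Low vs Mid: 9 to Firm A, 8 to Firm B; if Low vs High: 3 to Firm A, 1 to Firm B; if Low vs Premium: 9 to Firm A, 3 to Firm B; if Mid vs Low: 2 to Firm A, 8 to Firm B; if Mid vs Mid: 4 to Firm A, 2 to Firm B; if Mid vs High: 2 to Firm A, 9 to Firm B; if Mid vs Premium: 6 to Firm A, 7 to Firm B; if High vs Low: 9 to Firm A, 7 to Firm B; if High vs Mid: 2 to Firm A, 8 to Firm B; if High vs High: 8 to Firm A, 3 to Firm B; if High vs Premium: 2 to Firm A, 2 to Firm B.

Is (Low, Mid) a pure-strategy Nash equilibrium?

Holding Firm B at Mid: Firm A gets 9 from Low, versus 4 from Mid, 2 from High. No profitable deviation for Firm A.
Holding Firm A at Low: Firm B gets 8 from Mid, versus 7 from Low, 1 from High, 3 from Premium. No profitable deviation for Firm B either.

Yes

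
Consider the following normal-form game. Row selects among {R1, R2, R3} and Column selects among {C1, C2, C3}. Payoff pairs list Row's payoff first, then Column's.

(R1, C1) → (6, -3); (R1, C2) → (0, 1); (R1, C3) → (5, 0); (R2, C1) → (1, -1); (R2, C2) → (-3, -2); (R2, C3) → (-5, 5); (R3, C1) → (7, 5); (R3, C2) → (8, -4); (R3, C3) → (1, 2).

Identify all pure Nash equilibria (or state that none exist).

Check mutual best responses: a cell is a NE iff neither player can gain by unilaterally deviating.
Row's best responses — vs C1: R3 (payoff 7); vs C2: R3 (payoff 8); vs C3: R1 (payoff 5).
Column's best responses — vs R1: C2 (payoff 1); vs R2: C3 (payoff 5); vs R3: C1 (payoff 5).
The only mutual best response is (R3, C1); neither player gains by switching there.

(R3, C1)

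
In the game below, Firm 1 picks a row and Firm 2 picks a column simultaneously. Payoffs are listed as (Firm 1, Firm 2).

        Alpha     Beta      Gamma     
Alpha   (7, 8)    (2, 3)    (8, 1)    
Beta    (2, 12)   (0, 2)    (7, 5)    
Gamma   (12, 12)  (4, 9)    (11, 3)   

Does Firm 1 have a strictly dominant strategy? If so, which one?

Gamma

Check whether one of Firm 1's strategies beats all alternatives regardless of what the opponent does.
Gamma strictly dominates: vs Alpha: 12 > each of {7, 2}; vs Beta: 4 > each of {2, 0}; vs Gamma: 11 > each of {8, 7}.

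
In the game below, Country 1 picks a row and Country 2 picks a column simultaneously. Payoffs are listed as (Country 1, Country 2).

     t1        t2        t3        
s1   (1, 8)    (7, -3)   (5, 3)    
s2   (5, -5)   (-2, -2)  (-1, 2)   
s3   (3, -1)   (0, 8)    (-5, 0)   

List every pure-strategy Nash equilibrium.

Find each player's best response to every opponent strategy; NE are the intersections.
Country 1's best responses — vs t1: s2 (payoff 5); vs t2: s1 (payoff 7); vs t3: s1 (payoff 5).
Country 2's best responses — vs s1: t1 (payoff 8); vs s2: t3 (payoff 2); vs s3: t2 (payoff 8).
No cell has both players best-responding. For instance, Country 1's best reply to t1 is s2, but against s2 Country 2 prefers t3 over t1.

None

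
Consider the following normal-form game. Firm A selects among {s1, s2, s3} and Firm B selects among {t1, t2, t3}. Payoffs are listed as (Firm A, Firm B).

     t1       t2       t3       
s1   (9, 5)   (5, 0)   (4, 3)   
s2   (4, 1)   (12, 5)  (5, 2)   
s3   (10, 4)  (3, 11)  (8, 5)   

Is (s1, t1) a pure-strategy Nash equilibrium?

No

Holding Firm B at t1: Firm A gets 9 from s1 but could get 10 by switching to s3. Firm A has a profitable deviation.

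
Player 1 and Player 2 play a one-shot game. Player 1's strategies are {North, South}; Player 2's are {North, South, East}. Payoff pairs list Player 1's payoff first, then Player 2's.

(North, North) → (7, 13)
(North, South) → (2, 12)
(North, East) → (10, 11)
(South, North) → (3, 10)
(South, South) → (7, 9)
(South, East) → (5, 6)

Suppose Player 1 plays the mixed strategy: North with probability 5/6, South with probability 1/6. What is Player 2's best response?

Player 2's best reply maximizes expected payoff against the mix.
North: (5/6)·13 + (1/6)·10 = 25/2
South: (5/6)·12 + (1/6)·9 = 23/2
East: (5/6)·11 + (1/6)·6 = 61/6
Highest expected payoff is 25/2, from North.

North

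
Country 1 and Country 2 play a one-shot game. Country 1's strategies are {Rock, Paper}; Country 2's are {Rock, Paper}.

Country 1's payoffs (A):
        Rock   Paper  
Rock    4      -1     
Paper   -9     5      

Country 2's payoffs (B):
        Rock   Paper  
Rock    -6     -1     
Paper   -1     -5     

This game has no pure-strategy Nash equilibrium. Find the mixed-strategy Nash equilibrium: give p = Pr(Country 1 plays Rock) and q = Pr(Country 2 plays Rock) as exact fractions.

p = 4/9, q = 6/19

Each player's mixing probability is pinned down by making the *other* player indifferent.
Country 2 indifferent between Rock and Paper: p·(-6) + (1−p)·(-1) = p·(-1) + (1−p)·(-5) ⟹ (-1) + (-5)p = (-5) + 4p ⟹ p = 4/9.
Country 1 indifferent between Rock and Paper: q·4 + (1−q)·(-1) = q·(-9) + (1−q)·5 ⟹ (-1) + 5q = 5 + (-14)q ⟹ q = 6/19.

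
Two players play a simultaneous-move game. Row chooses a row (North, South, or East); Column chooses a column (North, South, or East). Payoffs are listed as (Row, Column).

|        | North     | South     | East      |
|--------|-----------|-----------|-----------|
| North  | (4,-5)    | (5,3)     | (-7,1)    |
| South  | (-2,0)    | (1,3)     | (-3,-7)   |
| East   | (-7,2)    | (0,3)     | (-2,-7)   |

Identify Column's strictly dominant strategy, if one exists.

Check whether one of Column's strategies beats all alternatives regardless of what the opponent does.
South strictly dominates: vs North: 3 > each of {-5, 1}; vs South: 3 > each of {0, -7}; vs East: 3 > each of {2, -7}.

South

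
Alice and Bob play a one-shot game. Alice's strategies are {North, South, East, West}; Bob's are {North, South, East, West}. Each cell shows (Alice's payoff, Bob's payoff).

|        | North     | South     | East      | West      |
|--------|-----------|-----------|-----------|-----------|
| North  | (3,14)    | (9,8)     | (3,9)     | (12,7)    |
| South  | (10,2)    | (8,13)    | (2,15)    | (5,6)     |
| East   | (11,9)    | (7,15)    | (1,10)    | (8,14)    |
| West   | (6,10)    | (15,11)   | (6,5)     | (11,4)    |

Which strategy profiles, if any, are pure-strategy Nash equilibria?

A profile is a Nash equilibrium when each player is best-responding to the other.
Alice's best responses — vs North: East (payoff 11); vs South: West (payoff 15); vs East: West (payoff 6); vs West: North (payoff 12).
Bob's best responses — vs North: North (payoff 14); vs South: East (payoff 15); vs East: South (payoff 15); vs West: South (payoff 11).
The only mutual best response is (West, South); neither player gains by switching there.

(West, South)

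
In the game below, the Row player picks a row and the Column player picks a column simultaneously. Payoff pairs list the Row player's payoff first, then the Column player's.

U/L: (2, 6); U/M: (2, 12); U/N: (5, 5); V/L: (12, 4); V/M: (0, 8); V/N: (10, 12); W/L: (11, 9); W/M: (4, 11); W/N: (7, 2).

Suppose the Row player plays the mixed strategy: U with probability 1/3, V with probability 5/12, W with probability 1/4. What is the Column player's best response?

M

Compute the Column player's expected payoff from each pure strategy against the given mix.
L: (1/3)·6 + (5/12)·4 + (1/4)·9 = 71/12
M: (1/3)·12 + (5/12)·8 + (1/4)·11 = 121/12
N: (1/3)·5 + (5/12)·12 + (1/4)·2 = 43/6
Highest expected payoff is 121/12, from M.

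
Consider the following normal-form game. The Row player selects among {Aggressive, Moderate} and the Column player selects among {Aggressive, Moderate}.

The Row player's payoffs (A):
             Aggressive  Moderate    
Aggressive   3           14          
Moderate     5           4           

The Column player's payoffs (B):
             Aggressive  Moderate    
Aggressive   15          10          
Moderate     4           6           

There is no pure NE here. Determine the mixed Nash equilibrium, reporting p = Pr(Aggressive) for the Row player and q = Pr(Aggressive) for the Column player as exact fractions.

In a mixed NE each player is indifferent between their pure strategies, so the opponent's mix sets the indifference.
The Column player indifferent between Aggressive and Moderate: p·15 + (1−p)·4 = p·10 + (1−p)·6 ⟹ 4 + 11p = 6 + 4p ⟹ p = 2/7.
The Row player indifferent between Aggressive and Moderate: q·3 + (1−q)·14 = q·5 + (1−q)·4 ⟹ 14 + (-11)q = 4 + 1q ⟹ q = 5/6.

p = 2/7, q = 5/6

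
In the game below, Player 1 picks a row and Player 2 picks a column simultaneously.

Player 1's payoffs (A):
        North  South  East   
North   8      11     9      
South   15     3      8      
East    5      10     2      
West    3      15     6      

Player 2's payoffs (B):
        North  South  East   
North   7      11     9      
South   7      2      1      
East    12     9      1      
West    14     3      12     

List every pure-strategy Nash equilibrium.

A profile is a Nash equilibrium when each player is best-responding to the other.
Player 1's best responses — vs North: South (payoff 15); vs South: West (payoff 15); vs East: North (payoff 9).
Player 2's best responses — vs North: South (payoff 11); vs South: North (payoff 7); vs East: North (payoff 12); vs West: North (payoff 14).
The only mutual best response is (South, North); neither player gains by switching there.

(South, North)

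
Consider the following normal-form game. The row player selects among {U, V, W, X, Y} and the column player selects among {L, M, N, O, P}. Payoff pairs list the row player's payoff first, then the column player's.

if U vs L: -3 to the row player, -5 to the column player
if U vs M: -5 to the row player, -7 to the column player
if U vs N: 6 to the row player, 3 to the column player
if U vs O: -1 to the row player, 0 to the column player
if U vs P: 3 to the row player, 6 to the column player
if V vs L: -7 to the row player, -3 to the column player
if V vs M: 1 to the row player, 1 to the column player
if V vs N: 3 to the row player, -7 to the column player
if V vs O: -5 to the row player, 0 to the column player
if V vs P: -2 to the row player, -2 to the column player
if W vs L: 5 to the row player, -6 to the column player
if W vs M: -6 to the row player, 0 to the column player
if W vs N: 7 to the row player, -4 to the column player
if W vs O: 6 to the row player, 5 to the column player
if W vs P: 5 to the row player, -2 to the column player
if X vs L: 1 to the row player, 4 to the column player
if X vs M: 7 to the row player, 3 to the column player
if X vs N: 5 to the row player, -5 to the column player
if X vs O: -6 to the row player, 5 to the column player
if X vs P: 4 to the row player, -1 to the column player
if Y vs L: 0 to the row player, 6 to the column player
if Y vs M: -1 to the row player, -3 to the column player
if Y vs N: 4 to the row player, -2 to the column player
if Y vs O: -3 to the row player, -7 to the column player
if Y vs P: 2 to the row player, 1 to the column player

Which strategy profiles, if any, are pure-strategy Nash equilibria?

A profile is a Nash equilibrium when each player is best-responding to the other.
The row player's best responses — vs L: W (payoff 5); vs M: X (payoff 7); vs N: W (payoff 7); vs O: W (payoff 6); vs P: W (payoff 5).
The column player's best responses — vs U: P (payoff 6); vs V: M (payoff 1); vs W: O (payoff 5); vs X: O (payoff 5); vs Y: L (payoff 6).
The only mutual best response is (W, O); neither player gains by switching there.

(W, O)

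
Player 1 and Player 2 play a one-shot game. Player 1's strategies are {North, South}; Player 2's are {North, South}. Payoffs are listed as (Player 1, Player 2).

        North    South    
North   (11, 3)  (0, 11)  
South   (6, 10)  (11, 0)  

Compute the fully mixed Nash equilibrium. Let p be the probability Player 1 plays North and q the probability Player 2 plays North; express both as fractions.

p = 5/9, q = 11/16

Each player's mixing probability is pinned down by making the *other* player indifferent.
Player 2 indifferent between North and South: p·3 + (1−p)·10 = p·11 + (1−p)·0 ⟹ 10 + (-7)p = 0 + 11p ⟹ p = 5/9.
Player 1 indifferent between North and South: q·11 + (1−q)·0 = q·6 + (1−q)·11 ⟹ 0 + 11q = 11 + (-5)q ⟹ q = 11/16.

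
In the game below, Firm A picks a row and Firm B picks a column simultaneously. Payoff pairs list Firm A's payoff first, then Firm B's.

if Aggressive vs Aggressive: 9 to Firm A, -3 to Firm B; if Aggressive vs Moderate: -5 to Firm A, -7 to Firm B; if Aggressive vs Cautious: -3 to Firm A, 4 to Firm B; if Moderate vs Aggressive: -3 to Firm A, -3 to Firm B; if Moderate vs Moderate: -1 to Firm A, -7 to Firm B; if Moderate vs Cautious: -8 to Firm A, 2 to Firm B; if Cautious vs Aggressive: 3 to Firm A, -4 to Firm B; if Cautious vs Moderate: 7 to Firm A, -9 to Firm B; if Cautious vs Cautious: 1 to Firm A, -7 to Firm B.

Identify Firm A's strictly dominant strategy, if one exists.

No strictly dominant strategy

Check whether one of Firm A's strategies beats all alternatives regardless of what the opponent does.
Aggressive is not dominant: against Moderate, Moderate gives -1 > -5.
Moderate is not dominant: against Aggressive, Aggressive gives 9 > -3.
Cautious is not dominant: against Aggressive, Aggressive gives 9 > 3.
No single strategy is best against every opponent action.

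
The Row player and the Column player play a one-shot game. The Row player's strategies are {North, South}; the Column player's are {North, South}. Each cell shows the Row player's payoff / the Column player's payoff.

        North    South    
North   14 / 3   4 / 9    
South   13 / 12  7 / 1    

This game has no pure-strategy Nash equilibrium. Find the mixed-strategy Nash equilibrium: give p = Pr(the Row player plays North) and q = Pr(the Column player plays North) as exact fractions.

p = 11/17, q = 3/4

Each player's mixing probability is pinned down by making the *other* player indifferent.
The Column player indifferent between North and South: p·3 + (1−p)·12 = p·9 + (1−p)·1 ⟹ 12 + (-9)p = 1 + 8p ⟹ p = 11/17.
The Row player indifferent between North and South: q·14 + (1−q)·4 = q·13 + (1−q)·7 ⟹ 4 + 10q = 7 + 6q ⟹ q = 3/4.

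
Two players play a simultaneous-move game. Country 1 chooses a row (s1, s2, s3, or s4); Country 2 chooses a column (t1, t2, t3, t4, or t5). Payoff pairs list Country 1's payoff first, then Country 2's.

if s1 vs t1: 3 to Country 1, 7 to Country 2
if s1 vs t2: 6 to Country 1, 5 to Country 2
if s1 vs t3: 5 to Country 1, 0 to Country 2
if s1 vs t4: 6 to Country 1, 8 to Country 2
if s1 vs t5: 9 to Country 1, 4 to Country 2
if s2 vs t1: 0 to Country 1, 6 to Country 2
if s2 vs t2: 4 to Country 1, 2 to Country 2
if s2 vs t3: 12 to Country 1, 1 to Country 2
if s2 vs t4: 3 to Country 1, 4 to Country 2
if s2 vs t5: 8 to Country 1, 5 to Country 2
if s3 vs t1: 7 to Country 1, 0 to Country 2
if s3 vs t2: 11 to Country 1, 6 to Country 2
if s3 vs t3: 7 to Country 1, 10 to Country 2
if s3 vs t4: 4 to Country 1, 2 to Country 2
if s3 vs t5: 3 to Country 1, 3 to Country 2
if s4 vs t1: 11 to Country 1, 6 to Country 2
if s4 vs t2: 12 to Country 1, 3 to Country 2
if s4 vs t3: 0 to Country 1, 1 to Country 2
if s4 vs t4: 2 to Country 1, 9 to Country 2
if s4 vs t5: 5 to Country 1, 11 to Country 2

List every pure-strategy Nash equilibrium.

(s1, t4)

A profile is a Nash equilibrium when each player is best-responding to the other.
Country 1's best responses — vs t1: s4 (payoff 11); vs t2: s4 (payoff 12); vs t3: s2 (payoff 12); vs t4: s1 (payoff 6); vs t5: s1 (payoff 9).
Country 2's best responses — vs s1: t4 (payoff 8); vs s2: t1 (payoff 6); vs s3: t3 (payoff 10); vs s4: t5 (payoff 11).
The only mutual best response is (s1, t4); neither player gains by switching there.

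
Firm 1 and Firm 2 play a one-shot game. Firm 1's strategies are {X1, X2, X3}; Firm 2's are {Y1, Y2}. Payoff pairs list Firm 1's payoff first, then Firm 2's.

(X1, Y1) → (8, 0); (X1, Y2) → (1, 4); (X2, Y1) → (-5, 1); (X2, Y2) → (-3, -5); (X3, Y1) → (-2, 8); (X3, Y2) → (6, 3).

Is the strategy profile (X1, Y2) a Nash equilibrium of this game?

Holding Firm 2 at Y2: Firm 1 gets 1 from X1 but could get 6 by switching to X3. Firm 1 has a profitable deviation.

No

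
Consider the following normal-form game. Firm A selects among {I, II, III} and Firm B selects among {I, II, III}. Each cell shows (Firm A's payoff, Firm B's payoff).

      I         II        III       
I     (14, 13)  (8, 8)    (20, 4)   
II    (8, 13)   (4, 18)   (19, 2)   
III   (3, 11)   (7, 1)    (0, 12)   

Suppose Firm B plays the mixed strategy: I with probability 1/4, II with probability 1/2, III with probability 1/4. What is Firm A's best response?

I

Firm A's best reply maximizes expected payoff against the mix.
I: (1/4)·14 + (1/2)·8 + (1/4)·20 = 25/2
II: (1/4)·8 + (1/2)·4 + (1/4)·19 = 35/4
III: (1/4)·3 + (1/2)·7 + (1/4)·0 = 17/4
Highest expected payoff is 25/2, from I.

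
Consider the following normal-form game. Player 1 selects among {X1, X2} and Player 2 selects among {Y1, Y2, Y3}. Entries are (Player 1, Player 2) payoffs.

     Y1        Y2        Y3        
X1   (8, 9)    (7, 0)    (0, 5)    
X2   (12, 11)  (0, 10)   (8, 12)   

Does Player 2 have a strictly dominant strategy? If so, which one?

Check whether one of Player 2's strategies beats all alternatives regardless of what the opponent does.
Y1 is not dominant: against X2, Y3 gives 12 > 11.
Y2 is not dominant: against X1, Y1 gives 9 > 0.
Y3 is not dominant: against X1, Y1 gives 9 > 5.
No single strategy is best against every opponent action.

No strictly dominant strategy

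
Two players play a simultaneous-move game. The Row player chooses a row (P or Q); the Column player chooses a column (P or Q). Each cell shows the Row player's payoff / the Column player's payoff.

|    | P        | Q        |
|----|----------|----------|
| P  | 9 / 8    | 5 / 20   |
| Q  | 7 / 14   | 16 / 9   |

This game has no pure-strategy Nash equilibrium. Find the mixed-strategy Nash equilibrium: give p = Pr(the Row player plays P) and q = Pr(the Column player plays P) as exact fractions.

In a mixed NE each player is indifferent between their pure strategies, so the opponent's mix sets the indifference.
The Column player indifferent between P and Q: p·8 + (1−p)·14 = p·20 + (1−p)·9 ⟹ 14 + (-6)p = 9 + 11p ⟹ p = 5/17.
The Row player indifferent between P and Q: q·9 + (1−q)·5 = q·7 + (1−q)·16 ⟹ 5 + 4q = 16 + (-9)q ⟹ q = 11/13.

p = 5/17, q = 11/13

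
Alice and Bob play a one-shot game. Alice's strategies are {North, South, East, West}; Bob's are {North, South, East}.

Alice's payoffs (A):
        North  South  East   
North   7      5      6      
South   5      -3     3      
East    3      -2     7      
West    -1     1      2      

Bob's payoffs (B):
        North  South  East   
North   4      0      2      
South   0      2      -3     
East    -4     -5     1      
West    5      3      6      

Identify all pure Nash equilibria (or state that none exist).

Find each player's best response to every opponent strategy; NE are the intersections.
Alice's best responses — vs North: North (payoff 7); vs South: North (payoff 5); vs East: East (payoff 7).
Bob's best responses — vs North: North (payoff 4); vs South: South (payoff 2); vs East: East (payoff 1); vs West: East (payoff 6).
Mutual best responses occur at (North, North) and (East, East); at each, neither player gains by switching.

(North, North) and (East, East)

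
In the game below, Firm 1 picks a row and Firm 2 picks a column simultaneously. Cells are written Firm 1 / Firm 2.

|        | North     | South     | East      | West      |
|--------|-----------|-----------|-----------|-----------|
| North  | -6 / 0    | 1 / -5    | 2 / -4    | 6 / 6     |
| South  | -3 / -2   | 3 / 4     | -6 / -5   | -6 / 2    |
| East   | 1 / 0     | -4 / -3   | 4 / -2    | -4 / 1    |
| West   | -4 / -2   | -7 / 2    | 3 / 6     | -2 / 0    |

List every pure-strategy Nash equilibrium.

(North, West) and (South, South)

Find each player's best response to every opponent strategy; NE are the intersections.
Firm 1's best responses — vs North: East (payoff 1); vs South: South (payoff 3); vs East: East (payoff 4); vs West: North (payoff 6).
Firm 2's best responses — vs North: West (payoff 6); vs South: South (payoff 4); vs East: West (payoff 1); vs West: East (payoff 6).
Mutual best responses occur at (North, West) and (South, South); at each, neither player gains by switching.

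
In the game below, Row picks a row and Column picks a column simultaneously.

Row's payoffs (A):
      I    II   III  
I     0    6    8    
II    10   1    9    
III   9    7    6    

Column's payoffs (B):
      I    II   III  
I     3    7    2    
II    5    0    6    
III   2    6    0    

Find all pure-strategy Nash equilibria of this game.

Find each player's best response to every opponent strategy; NE are the intersections.
Row's best responses — vs I: II (payoff 10); vs II: III (payoff 7); vs III: II (payoff 9).
Column's best responses — vs I: II (payoff 7); vs II: III (payoff 6); vs III: II (payoff 6).
Mutual best responses occur at (II, III) and (III, II); at each, neither player gains by switching.

(II, III) and (III, II)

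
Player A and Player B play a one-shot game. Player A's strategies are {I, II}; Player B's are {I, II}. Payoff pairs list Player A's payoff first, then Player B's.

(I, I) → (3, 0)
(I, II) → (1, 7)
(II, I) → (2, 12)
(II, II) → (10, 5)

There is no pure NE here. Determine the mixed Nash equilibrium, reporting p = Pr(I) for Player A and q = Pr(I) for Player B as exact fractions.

In a mixed NE each player is indifferent between their pure strategies, so the opponent's mix sets the indifference.
Player B indifferent between I and II: p·0 + (1−p)·12 = p·7 + (1−p)·5 ⟹ 12 + (-12)p = 5 + 2p ⟹ p = 1/2.
Player A indifferent between I and II: q·3 + (1−q)·1 = q·2 + (1−q)·10 ⟹ 1 + 2q = 10 + (-8)q ⟹ q = 9/10.

p = 1/2, q = 9/10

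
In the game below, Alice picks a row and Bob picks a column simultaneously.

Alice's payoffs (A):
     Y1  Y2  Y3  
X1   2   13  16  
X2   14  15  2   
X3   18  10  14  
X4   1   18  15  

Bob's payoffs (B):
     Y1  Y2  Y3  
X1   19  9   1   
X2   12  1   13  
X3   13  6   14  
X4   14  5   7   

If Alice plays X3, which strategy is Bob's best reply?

Y3

With Alice fixed at X3, Bob's payoffs are: Y1 → 13, Y2 → 6, Y3 → 14.
The maximum is 14, achieved by Y3.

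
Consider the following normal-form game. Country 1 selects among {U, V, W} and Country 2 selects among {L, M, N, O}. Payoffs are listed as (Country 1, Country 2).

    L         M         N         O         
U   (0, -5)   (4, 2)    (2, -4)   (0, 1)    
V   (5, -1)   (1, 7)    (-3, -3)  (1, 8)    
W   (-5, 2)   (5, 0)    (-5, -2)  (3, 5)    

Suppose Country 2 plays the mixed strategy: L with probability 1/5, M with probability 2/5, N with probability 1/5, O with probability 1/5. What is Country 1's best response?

U

Compute Country 1's expected payoff from each pure strategy against the given mix.
U: (1/5)·0 + (2/5)·4 + (1/5)·2 + (1/5)·0 = 2
V: (1/5)·5 + (2/5)·1 + (1/5)·(-3) + (1/5)·1 = 1
W: (1/5)·(-5) + (2/5)·5 + (1/5)·(-5) + (1/5)·3 = 3/5
Highest expected payoff is 2, from U.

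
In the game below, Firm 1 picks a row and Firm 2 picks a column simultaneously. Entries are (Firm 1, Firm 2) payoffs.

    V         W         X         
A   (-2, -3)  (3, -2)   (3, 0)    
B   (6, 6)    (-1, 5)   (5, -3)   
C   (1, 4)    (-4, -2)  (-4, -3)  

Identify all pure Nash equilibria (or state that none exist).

(B, V)

A profile is a Nash equilibrium when each player is best-responding to the other.
Firm 1's best responses — vs V: B (payoff 6); vs W: A (payoff 3); vs X: B (payoff 5).
Firm 2's best responses — vs A: X (payoff 0); vs B: V (payoff 6); vs C: V (payoff 4).
The only mutual best response is (B, V); neither player gains by switching there.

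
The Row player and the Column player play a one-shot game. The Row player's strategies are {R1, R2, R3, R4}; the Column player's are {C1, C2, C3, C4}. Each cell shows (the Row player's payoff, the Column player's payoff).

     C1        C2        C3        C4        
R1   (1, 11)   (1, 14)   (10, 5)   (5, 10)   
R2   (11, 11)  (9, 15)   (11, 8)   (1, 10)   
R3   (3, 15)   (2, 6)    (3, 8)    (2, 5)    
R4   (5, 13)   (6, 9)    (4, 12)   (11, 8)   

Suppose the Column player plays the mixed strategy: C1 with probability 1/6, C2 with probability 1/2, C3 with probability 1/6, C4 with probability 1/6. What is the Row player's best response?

R2

The Row player's best reply maximizes expected payoff against the mix.
R1: (1/6)·1 + (1/2)·1 + (1/6)·10 + (1/6)·5 = 19/6
R2: (1/6)·11 + (1/2)·9 + (1/6)·11 + (1/6)·1 = 25/3
R3: (1/6)·3 + (1/2)·2 + (1/6)·3 + (1/6)·2 = 7/3
R4: (1/6)·5 + (1/2)·6 + (1/6)·4 + (1/6)·11 = 19/3
Highest expected payoff is 25/3, from R2.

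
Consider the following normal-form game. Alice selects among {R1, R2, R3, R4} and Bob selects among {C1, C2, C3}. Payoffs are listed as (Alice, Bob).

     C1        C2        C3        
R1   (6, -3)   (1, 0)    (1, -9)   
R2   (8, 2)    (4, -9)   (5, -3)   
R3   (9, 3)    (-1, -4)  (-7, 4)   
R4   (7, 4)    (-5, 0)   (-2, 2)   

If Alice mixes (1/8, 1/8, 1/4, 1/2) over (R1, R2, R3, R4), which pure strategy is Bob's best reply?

C1

Bob's best reply maximizes expected payoff against the mix.
C1: (1/8)·(-3) + (1/8)·2 + (1/4)·3 + (1/2)·4 = 21/8
C2: (1/8)·0 + (1/8)·(-9) + (1/4)·(-4) + (1/2)·0 = -17/8
C3: (1/8)·(-9) + (1/8)·(-3) + (1/4)·4 + (1/2)·2 = 1/2
Highest expected payoff is 21/8, from C1.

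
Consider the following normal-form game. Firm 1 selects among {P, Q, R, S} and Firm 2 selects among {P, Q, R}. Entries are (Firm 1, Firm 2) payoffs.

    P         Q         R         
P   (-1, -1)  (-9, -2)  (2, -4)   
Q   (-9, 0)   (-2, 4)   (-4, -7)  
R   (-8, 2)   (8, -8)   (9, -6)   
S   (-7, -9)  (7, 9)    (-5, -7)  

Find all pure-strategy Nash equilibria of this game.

Find each player's best response to every opponent strategy; NE are the intersections.
Firm 1's best responses — vs P: P (payoff -1); vs Q: R (payoff 8); vs R: R (payoff 9).
Firm 2's best responses — vs P: P (payoff -1); vs Q: Q (payoff 4); vs R: P (payoff 2); vs S: Q (payoff 9).
The only mutual best response is (P, P); neither player gains by switching there.

(P, P)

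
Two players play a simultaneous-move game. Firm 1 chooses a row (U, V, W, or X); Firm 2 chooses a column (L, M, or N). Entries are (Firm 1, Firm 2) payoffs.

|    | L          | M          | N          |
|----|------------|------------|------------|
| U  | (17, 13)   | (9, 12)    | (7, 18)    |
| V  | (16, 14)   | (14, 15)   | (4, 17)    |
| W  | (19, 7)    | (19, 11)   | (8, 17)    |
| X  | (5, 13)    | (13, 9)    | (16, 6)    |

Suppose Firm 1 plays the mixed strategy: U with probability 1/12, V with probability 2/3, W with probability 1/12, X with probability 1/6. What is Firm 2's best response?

Firm 2's best reply maximizes expected payoff against the mix.
L: (1/12)·13 + (2/3)·14 + (1/12)·7 + (1/6)·13 = 79/6
M: (1/12)·12 + (2/3)·15 + (1/12)·11 + (1/6)·9 = 161/12
N: (1/12)·18 + (2/3)·17 + (1/12)·17 + (1/6)·6 = 61/4
Highest expected payoff is 61/4, from N.

N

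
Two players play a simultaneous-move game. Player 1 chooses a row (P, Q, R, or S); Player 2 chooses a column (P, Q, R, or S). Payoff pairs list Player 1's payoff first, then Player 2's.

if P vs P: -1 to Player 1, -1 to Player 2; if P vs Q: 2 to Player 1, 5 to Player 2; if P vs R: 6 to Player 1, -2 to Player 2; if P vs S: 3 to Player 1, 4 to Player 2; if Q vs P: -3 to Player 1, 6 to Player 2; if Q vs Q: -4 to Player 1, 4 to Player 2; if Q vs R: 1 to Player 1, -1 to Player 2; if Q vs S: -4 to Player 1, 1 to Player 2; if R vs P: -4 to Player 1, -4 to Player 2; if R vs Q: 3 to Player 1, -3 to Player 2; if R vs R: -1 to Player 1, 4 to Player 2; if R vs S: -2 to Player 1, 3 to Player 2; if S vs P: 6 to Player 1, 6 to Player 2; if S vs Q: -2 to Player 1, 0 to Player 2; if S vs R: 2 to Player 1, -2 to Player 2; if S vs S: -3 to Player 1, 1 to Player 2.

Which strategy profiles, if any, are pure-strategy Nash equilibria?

(S, P)

A profile is a Nash equilibrium when each player is best-responding to the other.
Player 1's best responses — vs P: S (payoff 6); vs Q: R (payoff 3); vs R: P (payoff 6); vs S: P (payoff 3).
Player 2's best responses — vs P: Q (payoff 5); vs Q: P (payoff 6); vs R: R (payoff 4); vs S: P (payoff 6).
The only mutual best response is (S, P); neither player gains by switching there.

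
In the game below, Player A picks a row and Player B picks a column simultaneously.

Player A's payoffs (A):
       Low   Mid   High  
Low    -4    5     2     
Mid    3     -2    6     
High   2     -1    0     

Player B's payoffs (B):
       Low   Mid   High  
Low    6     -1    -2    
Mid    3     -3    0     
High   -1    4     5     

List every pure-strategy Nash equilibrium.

(Mid, Low)

Find each player's best response to every opponent strategy; NE are the intersections.
Player A's best responses — vs Low: Mid (payoff 3); vs Mid: Low (payoff 5); vs High: Mid (payoff 6).
Player B's best responses — vs Low: Low (payoff 6); vs Mid: Low (payoff 3); vs High: High (payoff 5).
The only mutual best response is (Mid, Low); neither player gains by switching there.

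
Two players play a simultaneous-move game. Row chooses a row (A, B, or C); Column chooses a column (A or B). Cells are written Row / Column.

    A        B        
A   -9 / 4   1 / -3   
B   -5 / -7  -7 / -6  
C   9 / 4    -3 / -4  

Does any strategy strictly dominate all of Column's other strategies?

No strictly dominant strategy

Check whether one of Column's strategies beats all alternatives regardless of what the opponent does.
A is not dominant: against B, B gives -6 > -7.
B is not dominant: against A, A gives 4 > -3.
No single strategy is best against every opponent action.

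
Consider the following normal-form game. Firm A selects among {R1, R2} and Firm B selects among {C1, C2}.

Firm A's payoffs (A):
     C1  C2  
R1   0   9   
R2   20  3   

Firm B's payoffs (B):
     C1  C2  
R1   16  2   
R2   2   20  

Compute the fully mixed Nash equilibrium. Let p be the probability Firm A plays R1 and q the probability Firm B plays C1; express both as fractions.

Each player's mixing probability is pinned down by making the *other* player indifferent.
Firm B indifferent between C1 and C2: p·16 + (1−p)·2 = p·2 + (1−p)·20 ⟹ 2 + 14p = 20 + (-18)p ⟹ p = 9/16.
Firm A indifferent between R1 and R2: q·0 + (1−q)·9 = q·20 + (1−q)·3 ⟹ 9 + (-9)q = 3 + 17q ⟹ q = 3/13.

p = 9/16, q = 3/13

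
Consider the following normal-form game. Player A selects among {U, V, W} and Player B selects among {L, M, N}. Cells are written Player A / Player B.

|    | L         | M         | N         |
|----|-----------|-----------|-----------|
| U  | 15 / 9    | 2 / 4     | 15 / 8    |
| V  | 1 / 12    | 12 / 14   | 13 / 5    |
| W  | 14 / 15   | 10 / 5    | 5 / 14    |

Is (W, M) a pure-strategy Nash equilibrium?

Holding Player B at M: Player A gets 10 from W but could get 12 by switching to V. Player A has a profitable deviation.

No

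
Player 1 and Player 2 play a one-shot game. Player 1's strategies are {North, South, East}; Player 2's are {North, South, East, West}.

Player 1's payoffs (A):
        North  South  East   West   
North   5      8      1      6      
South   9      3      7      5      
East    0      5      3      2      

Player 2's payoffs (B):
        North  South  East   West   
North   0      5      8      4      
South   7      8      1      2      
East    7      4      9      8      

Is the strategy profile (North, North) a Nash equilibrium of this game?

Holding Player 2 at North: Player 1 gets 5 from North but could get 9 by switching to South. Player 1 has a profitable deviation.

No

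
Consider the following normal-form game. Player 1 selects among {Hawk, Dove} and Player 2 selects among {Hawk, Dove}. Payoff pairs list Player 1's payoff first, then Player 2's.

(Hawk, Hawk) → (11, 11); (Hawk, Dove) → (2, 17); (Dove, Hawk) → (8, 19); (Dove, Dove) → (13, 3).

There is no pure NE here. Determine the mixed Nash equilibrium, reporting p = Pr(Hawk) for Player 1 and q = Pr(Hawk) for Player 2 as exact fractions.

p = 8/11, q = 11/14

Each player's mixing probability is pinned down by making the *other* player indifferent.
Player 2 indifferent between Hawk and Dove: p·11 + (1−p)·19 = p·17 + (1−p)·3 ⟹ 19 + (-8)p = 3 + 14p ⟹ p = 8/11.
Player 1 indifferent between Hawk and Dove: q·11 + (1−q)·2 = q·8 + (1−q)·13 ⟹ 2 + 9q = 13 + (-5)q ⟹ q = 11/14.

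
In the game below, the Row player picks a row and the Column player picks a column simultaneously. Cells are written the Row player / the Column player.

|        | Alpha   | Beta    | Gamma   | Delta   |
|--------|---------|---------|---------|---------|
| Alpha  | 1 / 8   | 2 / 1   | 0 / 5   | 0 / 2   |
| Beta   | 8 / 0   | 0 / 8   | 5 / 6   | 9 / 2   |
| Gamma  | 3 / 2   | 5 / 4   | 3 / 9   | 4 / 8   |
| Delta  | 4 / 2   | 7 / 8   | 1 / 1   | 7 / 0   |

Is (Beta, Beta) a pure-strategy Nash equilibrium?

Holding the Column player at Beta: the Row player gets 0 from Beta but could get 7 by switching to Delta. The Row player has a profitable deviation.

No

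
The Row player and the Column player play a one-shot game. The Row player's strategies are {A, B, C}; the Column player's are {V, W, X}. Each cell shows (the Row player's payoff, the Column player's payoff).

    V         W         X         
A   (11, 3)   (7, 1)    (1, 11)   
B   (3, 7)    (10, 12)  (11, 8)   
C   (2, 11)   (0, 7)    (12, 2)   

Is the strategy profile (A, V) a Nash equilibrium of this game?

No

Holding the Column player at V: the Row player gets 11 from A, versus 3 from B, 2 from C. No profitable deviation for the Row player.
Holding the Row player at A: the Column player gets 3 from V but could get 11 by switching to X. The Column player has a profitable deviation.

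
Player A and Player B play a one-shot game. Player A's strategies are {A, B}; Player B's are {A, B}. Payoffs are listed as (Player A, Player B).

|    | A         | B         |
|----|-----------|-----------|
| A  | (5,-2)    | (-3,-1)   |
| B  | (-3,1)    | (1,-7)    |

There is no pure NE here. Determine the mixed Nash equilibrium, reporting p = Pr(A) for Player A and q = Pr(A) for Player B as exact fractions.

p = 8/9, q = 1/3

Each player's mixing probability is pinned down by making the *other* player indifferent.
Player B indifferent between A and B: p·(-2) + (1−p)·1 = p·(-1) + (1−p)·(-7) ⟹ 1 + (-3)p = (-7) + 6p ⟹ p = 8/9.
Player A indifferent between A and B: q·5 + (1−q)·(-3) = q·(-3) + (1−q)·1 ⟹ (-3) + 8q = 1 + (-4)q ⟹ q = 1/3.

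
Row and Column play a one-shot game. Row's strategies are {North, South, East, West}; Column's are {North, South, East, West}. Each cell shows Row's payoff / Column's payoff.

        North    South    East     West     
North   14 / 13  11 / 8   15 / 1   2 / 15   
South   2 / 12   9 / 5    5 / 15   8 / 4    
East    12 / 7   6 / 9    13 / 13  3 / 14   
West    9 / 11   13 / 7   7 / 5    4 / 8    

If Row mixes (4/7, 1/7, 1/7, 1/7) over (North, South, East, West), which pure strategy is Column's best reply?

West

Compute Column's expected payoff from each pure strategy against the given mix.
North: (4/7)·13 + (1/7)·12 + (1/7)·7 + (1/7)·11 = 82/7
South: (4/7)·8 + (1/7)·5 + (1/7)·9 + (1/7)·7 = 53/7
East: (4/7)·1 + (1/7)·15 + (1/7)·13 + (1/7)·5 = 37/7
West: (4/7)·15 + (1/7)·4 + (1/7)·14 + (1/7)·8 = 86/7
Highest expected payoff is 86/7, from West.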